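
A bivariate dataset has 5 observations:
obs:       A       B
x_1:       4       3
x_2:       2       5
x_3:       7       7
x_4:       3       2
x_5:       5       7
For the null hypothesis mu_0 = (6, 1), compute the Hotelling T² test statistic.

Step 1 — sample mean vector:
  mean(A) = (4 + 2 + 7 + 3 + 5) / 5 = 21/5 = 4.2
  mean(B) = (3 + 5 + 7 + 2 + 7) / 5 = 24/5 = 4.8
  x̄ = (4.2, 4.8),  deviation x̄ - mu_0 = (4.2, 4.8) - (6, 1) = (-1.8, 3.8).

Step 2 — sample covariance matrix, S[i,j] = (1/(n-1)) · Σ_k (x_{k,i} - mean_i) · (x_{k,j} - mean_j), divisor n-1 = 4:
  S[A,A] = ((-0.2)·(-0.2) + (-2.2)·(-2.2) + (2.8)·(2.8) + (-1.2)·(-1.2) + (0.8)·(0.8)) / 4 = 14.8/4 = 3.7
  S[A,B] = ((-0.2)·(-1.8) + (-2.2)·(0.2) + (2.8)·(2.2) + (-1.2)·(-2.8) + (0.8)·(2.2)) / 4 = 11.2/4 = 2.8
  S[B,B] = ((-1.8)·(-1.8) + (0.2)·(0.2) + (2.2)·(2.2) + (-2.8)·(-2.8) + (2.2)·(2.2)) / 4 = 20.8/4 = 5.2
  S = [[3.7, 2.8],
 [2.8, 5.2]].

Step 3 — invert S. det(S) = 3.7·5.2 - (2.8)² = 11.4.
  S^{-1} = (1/det) · [[d, -b], [-b, a]] = [[0.4561, -0.2456],
 [-0.2456, 0.3246]].

Step 4 — quadratic form (x̄ - mu_0)^T · S^{-1} · (x̄ - mu_0):
  S^{-1} · (x̄ - mu_0) = (-1.7544, 1.6754),
  (x̄ - mu_0)^T · [...] = (-1.8)·(-1.7544) + (3.8)·(1.6754) = 9.5246.

Step 5 — scale by n: T² = 5 · 9.5246 = 47.6228.

T² ≈ 47.6228


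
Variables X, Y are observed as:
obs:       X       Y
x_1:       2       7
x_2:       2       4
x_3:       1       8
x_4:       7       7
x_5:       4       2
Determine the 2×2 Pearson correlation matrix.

Step 1 — column means:
  mean(X) = (2 + 2 + 1 + 7 + 4) / 5 = 16/5 = 3.2
  mean(Y) = (7 + 4 + 8 + 7 + 2) / 5 = 28/5 = 5.6

Step 2 — sample variances and covariances s[i,j] = (1/(n-1)) · Σ_k (x_{k,i} - mean_i) · (x_{k,j} - mean_j), with n-1 = 4:
  s[X,X] = ((-1.2)·(-1.2) + (-1.2)·(-1.2) + (-2.2)·(-2.2) + (3.8)·(3.8) + (0.8)·(0.8)) / 4 = 22.8/4 = 5.7
  s[X,Y] = ((-1.2)·(1.4) + (-1.2)·(-1.6) + (-2.2)·(2.4) + (3.8)·(1.4) + (0.8)·(-3.6)) / 4 = -2.6/4 = -0.65
  s[Y,Y] = ((1.4)·(1.4) + (-1.6)·(-1.6) + (2.4)·(2.4) + (1.4)·(1.4) + (-3.6)·(-3.6)) / 4 = 25.2/4 = 6.3
  Sample standard deviations s_i = √(s[i,i]):
  s(X) = √(5.7) = 2.3875
  s(Y) = √(6.3) = 2.51

Step 3 — r_{ij} = s_{ij} / (s_i · s_j):
  r[X,X] = 1 (diagonal).
  r[X,Y] = -0.65 / (2.3875 · 2.51) = -0.65 / 5.9925 = -0.1085
  r[Y,Y] = 1 (diagonal).

R is symmetric with unit diagonal. Assembling:

R = [[1, -0.1085],
 [-0.1085, 1]]


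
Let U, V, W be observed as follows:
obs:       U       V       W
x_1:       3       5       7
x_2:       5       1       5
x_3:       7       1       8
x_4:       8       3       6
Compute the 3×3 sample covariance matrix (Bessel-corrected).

Step 1 — column means:
  mean(U) = (3 + 5 + 7 + 8) / 4 = 23/4 = 5.75
  mean(V) = (5 + 1 + 1 + 3) / 4 = 10/4 = 2.5
  mean(W) = (7 + 5 + 8 + 6) / 4 = 26/4 = 6.5

Step 2 — sample covariance S[i,j] = (1/(n-1)) · Σ_k (x_{k,i} - mean_i) · (x_{k,j} - mean_j), with n-1 = 3.
  S[U,U] = ((-2.75)·(-2.75) + (-0.75)·(-0.75) + (1.25)·(1.25) + (2.25)·(2.25)) / 3 = 14.75/3 = 4.9167
  S[U,V] = ((-2.75)·(2.5) + (-0.75)·(-1.5) + (1.25)·(-1.5) + (2.25)·(0.5)) / 3 = -6.5/3 = -2.1667
  S[U,W] = ((-2.75)·(0.5) + (-0.75)·(-1.5) + (1.25)·(1.5) + (2.25)·(-0.5)) / 3 = 0.5/3 = 0.1667
  S[V,V] = ((2.5)·(2.5) + (-1.5)·(-1.5) + (-1.5)·(-1.5) + (0.5)·(0.5)) / 3 = 11/3 = 3.6667
  S[V,W] = ((2.5)·(0.5) + (-1.5)·(-1.5) + (-1.5)·(1.5) + (0.5)·(-0.5)) / 3 = 1/3 = 0.3333
  S[W,W] = ((0.5)·(0.5) + (-1.5)·(-1.5) + (1.5)·(1.5) + (-0.5)·(-0.5)) / 3 = 5/3 = 1.6667

S is symmetric (S[j,i] = S[i,j]). Assembling:

S = [[4.9167, -2.1667, 0.1667],
 [-2.1667, 3.6667, 0.3333],
 [0.1667, 0.3333, 1.6667]]


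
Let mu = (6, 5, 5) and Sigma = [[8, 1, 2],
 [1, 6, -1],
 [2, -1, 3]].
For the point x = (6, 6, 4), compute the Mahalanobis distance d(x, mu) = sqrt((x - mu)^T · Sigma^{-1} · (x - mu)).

Step 1 — centre the observation: (x - mu) = (0, 1, -1).

Step 2 — invert Sigma (cofactor / det for 3×3, or solve directly):
  Sigma^{-1} = [[0.1619, -0.0476, -0.1238],
 [-0.0476, 0.1905, 0.0952],
 [-0.1238, 0.0952, 0.4476]].

Step 3 — form the quadratic (x - mu)^T · Sigma^{-1} · (x - mu):
  Sigma^{-1} · (x - mu) = (0.0762, 0.0952, -0.3524).
  (x - mu)^T · [Sigma^{-1} · (x - mu)] = (0)·(0.0762) + (1)·(0.0952) + (-1)·(-0.3524) = 0.4476.

Step 4 — take square root: d = √(0.4476) ≈ 0.669.

d(x, mu) = √(0.4476) ≈ 0.669


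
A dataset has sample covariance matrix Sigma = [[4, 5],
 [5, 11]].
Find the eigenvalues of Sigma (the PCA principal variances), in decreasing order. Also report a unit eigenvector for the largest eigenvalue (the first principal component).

Step 1 — characteristic polynomial of 2×2 Sigma:
  det(Sigma - λI) = λ² - trace · λ + det = 0.
  trace = 4 + 11 = 15, det = 4·11 - (5)² = 19.
Step 2 — discriminant:
  Δ = trace² - 4·det = 225 - 76 = 149.
Step 3 — eigenvalues:
  λ = (trace ± √Δ)/2 = (15 ± 12.2066)/2,
  λ_1 = 13.6033,  λ_2 = 1.3967.

Step 4 — unit eigenvector for λ_1: solve (Sigma - λ_1 I)v = 0. First row:
  (4 - 13.6033)·v_x + (5)·v_y = 0, i.e. (-9.6033)·v_x + (5)·v_y = 0,
  so v ∝ (b, λ_1 - a) = (5, 9.6033) = u.
  ||u|| = √((5)² + (9.6033)²) = √(117.2229) ≈ 10.827,
  v_1 = u/||u|| ≈ (0.4618, 0.887) (||v_1|| = 1).

λ_1 = 13.6033,  λ_2 = 1.3967;  v_1 ≈ (0.4618, 0.887)


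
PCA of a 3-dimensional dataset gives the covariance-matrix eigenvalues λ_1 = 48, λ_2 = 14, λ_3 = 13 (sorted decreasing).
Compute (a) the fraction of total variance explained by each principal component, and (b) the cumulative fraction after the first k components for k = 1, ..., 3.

Step 1 — total variance = trace(Sigma) = Σ λ_i = 48 + 14 + 13 = 75.

Step 2 — fraction explained by component i = λ_i / Σ λ:
  PC1: 48/75 = 0.64
  PC2: 14/75 = 0.1867
  PC3: 13/75 = 0.1733

Step 3 — cumulative fraction after k components = (λ_1 + ... + λ_k) / Σ λ:
  k = 1: 48/75 = 0.64
  k = 2: (48 + 14)/75 = 62/75 = 0.8267
  k = 3: (48 + 14 + 13)/75 = 75/75 = 1

Summary (fraction, with percent):

explained: PC1 0.64 (64%), PC2 0.1867 (18.67%), PC3 0.1733 (17.33%);  cumulative: 0.64, 0.8267, 1


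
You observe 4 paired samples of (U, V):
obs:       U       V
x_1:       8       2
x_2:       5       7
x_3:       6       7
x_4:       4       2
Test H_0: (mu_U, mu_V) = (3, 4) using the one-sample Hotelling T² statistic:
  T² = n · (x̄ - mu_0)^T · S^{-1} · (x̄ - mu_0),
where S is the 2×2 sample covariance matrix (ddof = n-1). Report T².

Step 1 — sample mean vector:
  mean(U) = (8 + 5 + 6 + 4) / 4 = 23/4 = 5.75
  mean(V) = (2 + 7 + 7 + 2) / 4 = 18/4 = 4.5
  x̄ = (5.75, 4.5),  deviation x̄ - mu_0 = (5.75, 4.5) - (3, 4) = (2.75, 0.5).

Step 2 — sample covariance matrix, S[i,j] = (1/(n-1)) · Σ_k (x_{k,i} - mean_i) · (x_{k,j} - mean_j), divisor n-1 = 3:
  S[U,U] = ((2.25)·(2.25) + (-0.75)·(-0.75) + (0.25)·(0.25) + (-1.75)·(-1.75)) / 3 = 8.75/3 = 2.9167
  S[U,V] = ((2.25)·(-2.5) + (-0.75)·(2.5) + (0.25)·(2.5) + (-1.75)·(-2.5)) / 3 = -2.5/3 = -0.8333
  S[V,V] = ((-2.5)·(-2.5) + (2.5)·(2.5) + (2.5)·(2.5) + (-2.5)·(-2.5)) / 3 = 25/3 = 8.3333
  S = [[2.9167, -0.8333],
 [-0.8333, 8.3333]].

Step 3 — invert S. det(S) = 2.9167·8.3333 - (-0.8333)² = 23.6111.
  S^{-1} = (1/det) · [[d, -b], [-b, a]] = [[0.3529, 0.0353],
 [0.0353, 0.1235]].

Step 4 — quadratic form (x̄ - mu_0)^T · S^{-1} · (x̄ - mu_0):
  S^{-1} · (x̄ - mu_0) = (0.9882, 0.1588),
  (x̄ - mu_0)^T · [...] = (2.75)·(0.9882) + (0.5)·(0.1588) = 2.7971.

Step 5 — scale by n: T² = 4 · 2.7971 = 11.1882.

T² ≈ 11.1882


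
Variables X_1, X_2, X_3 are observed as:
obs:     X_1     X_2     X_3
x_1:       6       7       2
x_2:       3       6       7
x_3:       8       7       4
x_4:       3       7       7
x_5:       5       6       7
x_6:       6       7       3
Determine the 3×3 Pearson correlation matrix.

Step 1 — column means:
  mean(X_1) = (6 + 3 + 8 + 3 + 5 + 6) / 6 = 31/6 = 5.1667
  mean(X_2) = (7 + 6 + 7 + 7 + 6 + 7) / 6 = 40/6 = 6.6667
  mean(X_3) = (2 + 7 + 4 + 7 + 7 + 3) / 6 = 30/6 = 5

Step 2 — sample variances and covariances s[i,j] = (1/(n-1)) · Σ_k (x_{k,i} - mean_i) · (x_{k,j} - mean_j), with n-1 = 5:
  s[X_1,X_1] = ((0.8333)·(0.8333) + (-2.1667)·(-2.1667) + (2.8333)·(2.8333) + (-2.1667)·(-2.1667) + (-0.1667)·(-0.1667) + (0.8333)·(0.8333)) / 5 = 18.8333/5 = 3.7667
  s[X_1,X_2] = ((0.8333)·(0.3333) + (-2.1667)·(-0.6667) + (2.8333)·(0.3333) + (-2.1667)·(0.3333) + (-0.1667)·(-0.6667) + (0.8333)·(0.3333)) / 5 = 2.3333/5 = 0.4667
  s[X_1,X_3] = ((0.8333)·(-3) + (-2.1667)·(2) + (2.8333)·(-1) + (-2.1667)·(2) + (-0.1667)·(2) + (0.8333)·(-2)) / 5 = -16/5 = -3.2
  s[X_2,X_2] = ((0.3333)·(0.3333) + (-0.6667)·(-0.6667) + (0.3333)·(0.3333) + (0.3333)·(0.3333) + (-0.6667)·(-0.6667) + (0.3333)·(0.3333)) / 5 = 1.3333/5 = 0.2667
  s[X_2,X_3] = ((0.3333)·(-3) + (-0.6667)·(2) + (0.3333)·(-1) + (0.3333)·(2) + (-0.6667)·(2) + (0.3333)·(-2)) / 5 = -4/5 = -0.8
  s[X_3,X_3] = ((-3)·(-3) + (2)·(2) + (-1)·(-1) + (2)·(2) + (2)·(2) + (-2)·(-2)) / 5 = 26/5 = 5.2
  Sample standard deviations s_i = √(s[i,i]):
  s(X_1) = √(3.7667) = 1.9408
  s(X_2) = √(0.2667) = 0.5164
  s(X_3) = √(5.2) = 2.2804

Step 3 — r_{ij} = s_{ij} / (s_i · s_j):
  r[X_1,X_1] = 1 (diagonal).
  r[X_1,X_2] = 0.4667 / (1.9408 · 0.5164) = 0.4667 / 1.0022 = 0.4656
  r[X_1,X_3] = -3.2 / (1.9408 · 2.2804) = -3.2 / 4.4257 = -0.7231
  r[X_2,X_2] = 1 (diagonal).
  r[X_2,X_3] = -0.8 / (0.5164 · 2.2804) = -0.8 / 1.1776 = -0.6794
  r[X_3,X_3] = 1 (diagonal).

R is symmetric with unit diagonal. Assembling:

R = [[1, 0.4656, -0.7231],
 [0.4656, 1, -0.6794],
 [-0.7231, -0.6794, 1]]


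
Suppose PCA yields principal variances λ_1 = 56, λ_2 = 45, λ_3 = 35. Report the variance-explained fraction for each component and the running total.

Step 1 — total variance = trace(Sigma) = Σ λ_i = 56 + 45 + 35 = 136.

Step 2 — fraction explained by component i = λ_i / Σ λ:
  PC1: 56/136 = 0.4118
  PC2: 45/136 = 0.3309
  PC3: 35/136 = 0.2574

Step 3 — cumulative fraction after k components = (λ_1 + ... + λ_k) / Σ λ:
  k = 1: 56/136 = 0.4118
  k = 2: (56 + 45)/136 = 101/136 = 0.7426
  k = 3: (56 + 45 + 35)/136 = 136/136 = 1

Summary (fraction, with percent):

explained: PC1 0.4118 (41.18%), PC2 0.3309 (33.09%), PC3 0.2574 (25.74%);  cumulative: 0.4118, 0.7426, 1


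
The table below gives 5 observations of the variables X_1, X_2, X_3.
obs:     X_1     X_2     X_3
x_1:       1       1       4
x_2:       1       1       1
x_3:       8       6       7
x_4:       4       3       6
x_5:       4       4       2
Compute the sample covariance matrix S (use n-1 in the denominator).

Step 1 — column means:
  mean(X_1) = (1 + 1 + 8 + 4 + 4) / 5 = 18/5 = 3.6
  mean(X_2) = (1 + 1 + 6 + 3 + 4) / 5 = 15/5 = 3
  mean(X_3) = (4 + 1 + 7 + 6 + 2) / 5 = 20/5 = 4

Step 2 — sample covariance S[i,j] = (1/(n-1)) · Σ_k (x_{k,i} - mean_i) · (x_{k,j} - mean_j), with n-1 = 4.
  S[X_1,X_1] = ((-2.6)·(-2.6) + (-2.6)·(-2.6) + (4.4)·(4.4) + (0.4)·(0.4) + (0.4)·(0.4)) / 4 = 33.2/4 = 8.3
  S[X_1,X_2] = ((-2.6)·(-2) + (-2.6)·(-2) + (4.4)·(3) + (0.4)·(0) + (0.4)·(1)) / 4 = 24/4 = 6
  S[X_1,X_3] = ((-2.6)·(0) + (-2.6)·(-3) + (4.4)·(3) + (0.4)·(2) + (0.4)·(-2)) / 4 = 21/4 = 5.25
  S[X_2,X_2] = ((-2)·(-2) + (-2)·(-2) + (3)·(3) + (0)·(0) + (1)·(1)) / 4 = 18/4 = 4.5
  S[X_2,X_3] = ((-2)·(0) + (-2)·(-3) + (3)·(3) + (0)·(2) + (1)·(-2)) / 4 = 13/4 = 3.25
  S[X_3,X_3] = ((0)·(0) + (-3)·(-3) + (3)·(3) + (2)·(2) + (-2)·(-2)) / 4 = 26/4 = 6.5

S is symmetric (S[j,i] = S[i,j]). Assembling:

S = [[8.3, 6, 5.25],
 [6, 4.5, 3.25],
 [5.25, 3.25, 6.5]]


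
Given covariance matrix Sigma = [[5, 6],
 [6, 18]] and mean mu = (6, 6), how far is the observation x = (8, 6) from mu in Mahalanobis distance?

Step 1 — centre the observation: (x - mu) = (2, 0).

Step 2 — invert Sigma. det(Sigma) = 5·18 - (6)² = 54.
  Sigma^{-1} = (1/det) · [[d, -b], [-b, a]] = [[0.3333, -0.1111],
 [-0.1111, 0.0926]].

Step 3 — form the quadratic (x - mu)^T · Sigma^{-1} · (x - mu):
  Sigma^{-1} · (x - mu) = (0.6667, -0.2222).
  (x - mu)^T · [Sigma^{-1} · (x - mu)] = (2)·(0.6667) + (0)·(-0.2222) = 1.3333.

Step 4 — take square root: d = √(1.3333) ≈ 1.1547.

d(x, mu) = √(1.3333) ≈ 1.1547


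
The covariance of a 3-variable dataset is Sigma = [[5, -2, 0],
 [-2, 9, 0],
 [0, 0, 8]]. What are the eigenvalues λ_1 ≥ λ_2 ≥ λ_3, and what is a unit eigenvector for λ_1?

Step 1 — characteristic polynomial p(λ) = det(λI - Sigma) = λ³ - tr·λ² + c_1·λ - det, where tr = trace, c_1 = sum of the principal 2×2 minors, det = det(Sigma):
  tr = 5 + 9 + 8 = 22,
  c_1 = (5·9 - (-2)²) + (5·8 - (0)²) + (9·8 - (0)²) = 41 + 40 + 72 = 153,
  det = 5·(9·8 - (0)²) - (-2)·((-2)·8 - (0)·(0)) + (0)·((-2)·(0) - 9·(0)) = 5·(72) - (-2)·(-16) + (0)·(0) = 328.
  So p(λ) = λ³ - 22λ² + 153λ - 328.
Step 2 — look for an integer root (rational root theorem: any rational root is an integer divisor of 328). Testing λ = 8:
  p(8) = 512 - 1408 + 1224 - 328 = 0  ✓
  Dividing out (λ - 8): p(λ) = (λ - 8)(λ² - 14λ + 41).
Step 3 — remaining eigenvalues from the quadratic λ² - 14λ + 41 = 0:
  Δ = 14² - 4·41 = 196 - 164 = 32,  λ = (14 ± √32)/2 = (14 ± 5.6569)/2 ≈ 9.8284 or 4.1716.
  Sorted: λ_1 = 9.8284,  λ_2 = 8,  λ_3 = 4.1716  (check: sum = 22 = tr ✓).

Step 4 — unit eigenvector for λ_1 ≈ 9.8284: v spans the null space of (Sigma - λ_1 I), whose rows are
  r_1 = (-4.8284, -2, 0),  r_2 = (-2, -0.8284, 0),  r_3 = (0, 0, -1.8284).
  v is orthogonal to every row, so take v ∝ r_1 × r_3 = ((-2)·(-1.8284) - (0)·(0), (0)·(0) - (-4.8284)·(-1.8284), (-4.8284)·(0) - (-2)·(0)) ≈ (3.6569, -8.8284, 0).
  Let u = (3.6569, -8.8284, 0).
  ||u|| = √((3.6569)² + (-8.8284)² + (0)²) = √(91.3137) ≈ 9.5558,  v_1 = u/||u|| ≈ (0.3827, -0.9239, 0) (||v_1|| = 1).

λ_1 = 9.8284,  λ_2 = 8,  λ_3 = 4.1716;  v_1 ≈ (0.3827, -0.9239, 0)


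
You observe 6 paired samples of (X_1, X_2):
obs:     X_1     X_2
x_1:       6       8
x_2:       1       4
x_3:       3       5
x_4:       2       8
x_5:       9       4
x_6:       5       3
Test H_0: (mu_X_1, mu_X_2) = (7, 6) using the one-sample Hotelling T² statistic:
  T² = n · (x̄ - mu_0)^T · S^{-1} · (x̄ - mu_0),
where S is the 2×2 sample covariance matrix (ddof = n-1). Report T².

Step 1 — sample mean vector:
  mean(X_1) = (6 + 1 + 3 + 2 + 9 + 5) / 6 = 26/6 = 4.3333
  mean(X_2) = (8 + 4 + 5 + 8 + 4 + 3) / 6 = 32/6 = 5.3333
  x̄ = (4.3333, 5.3333),  deviation x̄ - mu_0 = (4.3333, 5.3333) - (7, 6) = (-2.6667, -0.6667).

Step 2 — sample covariance matrix, S[i,j] = (1/(n-1)) · Σ_k (x_{k,i} - mean_i) · (x_{k,j} - mean_j), divisor n-1 = 5:
  S[X_1,X_1] = ((1.6667)·(1.6667) + (-3.3333)·(-3.3333) + (-1.3333)·(-1.3333) + (-2.3333)·(-2.3333) + (4.6667)·(4.6667) + (0.6667)·(0.6667)) / 5 = 43.3333/5 = 8.6667
  S[X_1,X_2] = ((1.6667)·(2.6667) + (-3.3333)·(-1.3333) + (-1.3333)·(-0.3333) + (-2.3333)·(2.6667) + (4.6667)·(-1.3333) + (0.6667)·(-2.3333)) / 5 = -4.6667/5 = -0.9333
  S[X_2,X_2] = ((2.6667)·(2.6667) + (-1.3333)·(-1.3333) + (-0.3333)·(-0.3333) + (2.6667)·(2.6667) + (-1.3333)·(-1.3333) + (-2.3333)·(-2.3333)) / 5 = 23.3333/5 = 4.6667
  S = [[8.6667, -0.9333],
 [-0.9333, 4.6667]].

Step 3 — invert S. det(S) = 8.6667·4.6667 - (-0.9333)² = 39.5733.
  S^{-1} = (1/det) · [[d, -b], [-b, a]] = [[0.1179, 0.0236],
 [0.0236, 0.219]].

Step 4 — quadratic form (x̄ - mu_0)^T · S^{-1} · (x̄ - mu_0):
  S^{-1} · (x̄ - mu_0) = (-0.3302, -0.2089),
  (x̄ - mu_0)^T · [...] = (-2.6667)·(-0.3302) + (-0.6667)·(-0.2089) = 1.0198.

Step 5 — scale by n: T² = 6 · 1.0198 = 6.1186.

T² ≈ 6.1186


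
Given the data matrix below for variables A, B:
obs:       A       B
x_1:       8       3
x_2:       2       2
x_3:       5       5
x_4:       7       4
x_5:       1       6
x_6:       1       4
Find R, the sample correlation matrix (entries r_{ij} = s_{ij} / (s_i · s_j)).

Step 1 — column means:
  mean(A) = (8 + 2 + 5 + 7 + 1 + 1) / 6 = 24/6 = 4
  mean(B) = (3 + 2 + 5 + 4 + 6 + 4) / 6 = 24/6 = 4

Step 2 — sample variances and covariances s[i,j] = (1/(n-1)) · Σ_k (x_{k,i} - mean_i) · (x_{k,j} - mean_j), with n-1 = 5:
  s[A,A] = ((4)·(4) + (-2)·(-2) + (1)·(1) + (3)·(3) + (-3)·(-3) + (-3)·(-3)) / 5 = 48/5 = 9.6
  s[A,B] = ((4)·(-1) + (-2)·(-2) + (1)·(1) + (3)·(0) + (-3)·(2) + (-3)·(0)) / 5 = -5/5 = -1
  s[B,B] = ((-1)·(-1) + (-2)·(-2) + (1)·(1) + (0)·(0) + (2)·(2) + (0)·(0)) / 5 = 10/5 = 2
  Sample standard deviations s_i = √(s[i,i]):
  s(A) = √(9.6) = 3.0984
  s(B) = √(2) = 1.4142

Step 3 — r_{ij} = s_{ij} / (s_i · s_j):
  r[A,A] = 1 (diagonal).
  r[A,B] = -1 / (3.0984 · 1.4142) = -1 / 4.3818 = -0.2282
  r[B,B] = 1 (diagonal).

R is symmetric with unit diagonal. Assembling:

R = [[1, -0.2282],
 [-0.2282, 1]]


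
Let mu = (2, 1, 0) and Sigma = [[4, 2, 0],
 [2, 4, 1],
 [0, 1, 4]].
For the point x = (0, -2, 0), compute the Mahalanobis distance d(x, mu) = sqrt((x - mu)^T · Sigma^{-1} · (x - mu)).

Step 1 — centre the observation: (x - mu) = (-2, -3, 0).

Step 2 — invert Sigma (cofactor / det for 3×3, or solve directly):
  Sigma^{-1} = [[0.3409, -0.1818, 0.0455],
 [-0.1818, 0.3636, -0.0909],
 [0.0455, -0.0909, 0.2727]].

Step 3 — form the quadratic (x - mu)^T · Sigma^{-1} · (x - mu):
  Sigma^{-1} · (x - mu) = (-0.1364, -0.7273, 0.1818).
  (x - mu)^T · [Sigma^{-1} · (x - mu)] = (-2)·(-0.1364) + (-3)·(-0.7273) + (0)·(0.1818) = 2.4545.

Step 4 — take square root: d = √(2.4545) ≈ 1.5667.

d(x, mu) = √(2.4545) ≈ 1.5667


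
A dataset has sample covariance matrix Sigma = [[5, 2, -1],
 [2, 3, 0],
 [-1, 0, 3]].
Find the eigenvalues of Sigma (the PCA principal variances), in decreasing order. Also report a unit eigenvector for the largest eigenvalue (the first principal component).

Step 1 — characteristic polynomial p(λ) = det(λI - Sigma) = λ³ - tr·λ² + c_1·λ - det, where tr = trace, c_1 = sum of the principal 2×2 minors, det = det(Sigma):
  tr = 5 + 3 + 3 = 11,
  c_1 = (5·3 - (2)²) + (5·3 - (-1)²) + (3·3 - (0)²) = 11 + 14 + 9 = 34,
  det = 5·(3·3 - (0)²) - (2)·((2)·3 - (0)·(-1)) + (-1)·((2)·(0) - 3·(-1)) = 5·(9) - (2)·(6) + (-1)·(3) = 30.
  So p(λ) = λ³ - 11λ² + 34λ - 30.
Step 2 — look for an integer root (rational root theorem: any rational root is an integer divisor of 30). Testing λ = 3:
  p(3) = 27 - 99 + 102 - 30 = 0  ✓
  Dividing out (λ - 3): p(λ) = (λ - 3)(λ² - 8λ + 10).
Step 3 — remaining eigenvalues from the quadratic λ² - 8λ + 10 = 0:
  Δ = 8² - 4·10 = 64 - 40 = 24,  λ = (8 ± √24)/2 = (8 ± 4.899)/2 ≈ 6.4495 or 1.5505.
  Sorted: λ_1 = 6.4495,  λ_2 = 3,  λ_3 = 1.5505  (check: sum = 11 = tr ✓).

Step 4 — unit eigenvector for λ_1 ≈ 6.4495: v spans the null space of (Sigma - λ_1 I), whose rows are
  r_1 = (-1.4495, 2, -1),  r_2 = (2, -3.4495, 0),  r_3 = (-1, 0, -3.4495).
  v is orthogonal to every row, so take v ∝ r_1 × r_2 = ((2)·(0) - (-1)·(-3.4495), (-1)·(2) - (-1.4495)·(0), (-1.4495)·(-3.4495) - (2)·(2)) ≈ (-3.4495, -2, 1).
  Rescale (multiply by -1 so the first nonzero entry is positive): u = (3.4495, 2, -1).
  ||u|| = √((3.4495)² + (2)² + (-1)²) = √(16.899) ≈ 4.1108,  v_1 = u/||u|| ≈ (0.8391, 0.4865, -0.2433) (||v_1|| = 1).

λ_1 = 6.4495,  λ_2 = 3,  λ_3 = 1.5505;  v_1 ≈ (0.8391, 0.4865, -0.2433)


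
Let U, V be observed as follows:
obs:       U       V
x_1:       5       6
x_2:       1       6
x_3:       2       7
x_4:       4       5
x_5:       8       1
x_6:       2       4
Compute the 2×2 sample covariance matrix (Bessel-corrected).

Step 1 — column means:
  mean(U) = (5 + 1 + 2 + 4 + 8 + 2) / 6 = 22/6 = 3.6667
  mean(V) = (6 + 6 + 7 + 5 + 1 + 4) / 6 = 29/6 = 4.8333

Step 2 — sample covariance S[i,j] = (1/(n-1)) · Σ_k (x_{k,i} - mean_i) · (x_{k,j} - mean_j), with n-1 = 5.
  S[U,U] = ((1.3333)·(1.3333) + (-2.6667)·(-2.6667) + (-1.6667)·(-1.6667) + (0.3333)·(0.3333) + (4.3333)·(4.3333) + (-1.6667)·(-1.6667)) / 5 = 33.3333/5 = 6.6667
  S[U,V] = ((1.3333)·(1.1667) + (-2.6667)·(1.1667) + (-1.6667)·(2.1667) + (0.3333)·(0.1667) + (4.3333)·(-3.8333) + (-1.6667)·(-0.8333)) / 5 = -20.3333/5 = -4.0667
  S[V,V] = ((1.1667)·(1.1667) + (1.1667)·(1.1667) + (2.1667)·(2.1667) + (0.1667)·(0.1667) + (-3.8333)·(-3.8333) + (-0.8333)·(-0.8333)) / 5 = 22.8333/5 = 4.5667

S is symmetric (S[j,i] = S[i,j]). Assembling:

S = [[6.6667, -4.0667],
 [-4.0667, 4.5667]]


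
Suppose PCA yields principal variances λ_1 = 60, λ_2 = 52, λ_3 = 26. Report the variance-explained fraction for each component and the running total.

Step 1 — total variance = trace(Sigma) = Σ λ_i = 60 + 52 + 26 = 138.

Step 2 — fraction explained by component i = λ_i / Σ λ:
  PC1: 60/138 = 0.4348
  PC2: 52/138 = 0.3768
  PC3: 26/138 = 0.1884

Step 3 — cumulative fraction after k components = (λ_1 + ... + λ_k) / Σ λ:
  k = 1: 60/138 = 0.4348
  k = 2: (60 + 52)/138 = 112/138 = 0.8116
  k = 3: (60 + 52 + 26)/138 = 138/138 = 1

Summary (fraction, with percent):

explained: PC1 0.4348 (43.48%), PC2 0.3768 (37.68%), PC3 0.1884 (18.84%);  cumulative: 0.4348, 0.8116, 1


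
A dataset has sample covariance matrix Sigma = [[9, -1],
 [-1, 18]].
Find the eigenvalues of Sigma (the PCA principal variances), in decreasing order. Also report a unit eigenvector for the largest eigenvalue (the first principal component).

Step 1 — characteristic polynomial of 2×2 Sigma:
  det(Sigma - λI) = λ² - trace · λ + det = 0.
  trace = 9 + 18 = 27, det = 9·18 - (-1)² = 161.
Step 2 — discriminant:
  Δ = trace² - 4·det = 729 - 644 = 85.
Step 3 — eigenvalues:
  λ = (trace ± √Δ)/2 = (27 ± 9.2195)/2,
  λ_1 = 18.1098,  λ_2 = 8.8902.

Step 4 — unit eigenvector for λ_1: solve (Sigma - λ_1 I)v = 0. First row:
  (9 - 18.1098)·v_x + (-1)·v_y = 0, i.e. (-9.1098)·v_x + (-1)·v_y = 0,
  so v ∝ (b, λ_1 - a) = (-1, 9.1098); multiply by -1 so the first entry is positive: u = (1, -9.1098).
  ||u|| = √((1)² + (-9.1098)²) = √(83.988) ≈ 9.1645,
  v_1 = u/||u|| ≈ (0.1091, -0.994) (||v_1|| = 1).

λ_1 = 18.1098,  λ_2 = 8.8902;  v_1 ≈ (0.1091, -0.994)


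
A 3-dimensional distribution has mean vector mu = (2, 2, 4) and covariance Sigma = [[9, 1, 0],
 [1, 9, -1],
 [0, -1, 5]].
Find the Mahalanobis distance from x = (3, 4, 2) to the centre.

Step 1 — centre the observation: (x - mu) = (1, 2, -2).

Step 2 — invert Sigma (cofactor / det for 3×3, or solve directly):
  Sigma^{-1} = [[0.1125, -0.0128, -0.0026],
 [-0.0128, 0.1151, 0.023],
 [-0.0026, 0.023, 0.2046]].

Step 3 — form the quadratic (x - mu)^T · Sigma^{-1} · (x - mu):
  Sigma^{-1} · (x - mu) = (0.0921, 0.1714, -0.3657).
  (x - mu)^T · [Sigma^{-1} · (x - mu)] = (1)·(0.0921) + (2)·(0.1714) + (-2)·(-0.3657) = 1.1662.

Step 4 — take square root: d = √(1.1662) ≈ 1.0799.

d(x, mu) = √(1.1662) ≈ 1.0799


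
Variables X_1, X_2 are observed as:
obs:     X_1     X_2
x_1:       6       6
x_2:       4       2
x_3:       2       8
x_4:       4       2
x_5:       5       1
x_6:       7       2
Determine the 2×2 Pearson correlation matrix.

Step 1 — column means:
  mean(X_1) = (6 + 4 + 2 + 4 + 5 + 7) / 6 = 28/6 = 4.6667
  mean(X_2) = (6 + 2 + 8 + 2 + 1 + 2) / 6 = 21/6 = 3.5

Step 2 — sample variances and covariances s[i,j] = (1/(n-1)) · Σ_k (x_{k,i} - mean_i) · (x_{k,j} - mean_j), with n-1 = 5:
  s[X_1,X_1] = ((1.3333)·(1.3333) + (-0.6667)·(-0.6667) + (-2.6667)·(-2.6667) + (-0.6667)·(-0.6667) + (0.3333)·(0.3333) + (2.3333)·(2.3333)) / 5 = 15.3333/5 = 3.0667
  s[X_1,X_2] = ((1.3333)·(2.5) + (-0.6667)·(-1.5) + (-2.6667)·(4.5) + (-0.6667)·(-1.5) + (0.3333)·(-2.5) + (2.3333)·(-1.5)) / 5 = -11/5 = -2.2
  s[X_2,X_2] = ((2.5)·(2.5) + (-1.5)·(-1.5) + (4.5)·(4.5) + (-1.5)·(-1.5) + (-2.5)·(-2.5) + (-1.5)·(-1.5)) / 5 = 39.5/5 = 7.9
  Sample standard deviations s_i = √(s[i,i]):
  s(X_1) = √(3.0667) = 1.7512
  s(X_2) = √(7.9) = 2.8107

Step 3 — r_{ij} = s_{ij} / (s_i · s_j):
  r[X_1,X_1] = 1 (diagonal).
  r[X_1,X_2] = -2.2 / (1.7512 · 2.8107) = -2.2 / 4.9221 = -0.447
  r[X_2,X_2] = 1 (diagonal).

R is symmetric with unit diagonal. Assembling:

R = [[1, -0.447],
 [-0.447, 1]]


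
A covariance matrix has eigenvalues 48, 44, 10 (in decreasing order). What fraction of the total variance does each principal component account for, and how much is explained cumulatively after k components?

Step 1 — total variance = trace(Sigma) = Σ λ_i = 48 + 44 + 10 = 102.

Step 2 — fraction explained by component i = λ_i / Σ λ:
  PC1: 48/102 = 0.4706
  PC2: 44/102 = 0.4314
  PC3: 10/102 = 0.098

Step 3 — cumulative fraction after k components = (λ_1 + ... + λ_k) / Σ λ:
  k = 1: 48/102 = 0.4706
  k = 2: (48 + 44)/102 = 92/102 = 0.902
  k = 3: (48 + 44 + 10)/102 = 102/102 = 1

Summary (fraction, with percent):

explained: PC1 0.4706 (47.06%), PC2 0.4314 (43.14%), PC3 0.098 (9.8%);  cumulative: 0.4706, 0.902, 1


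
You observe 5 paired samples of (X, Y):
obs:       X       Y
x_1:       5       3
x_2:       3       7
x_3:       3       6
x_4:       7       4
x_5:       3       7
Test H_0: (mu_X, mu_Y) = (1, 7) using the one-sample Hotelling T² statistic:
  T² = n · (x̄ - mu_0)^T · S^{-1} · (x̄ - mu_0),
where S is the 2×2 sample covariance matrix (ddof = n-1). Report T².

Step 1 — sample mean vector:
  mean(X) = (5 + 3 + 3 + 7 + 3) / 5 = 21/5 = 4.2
  mean(Y) = (3 + 7 + 6 + 4 + 7) / 5 = 27/5 = 5.4
  x̄ = (4.2, 5.4),  deviation x̄ - mu_0 = (4.2, 5.4) - (1, 7) = (3.2, -1.6).

Step 2 — sample covariance matrix, S[i,j] = (1/(n-1)) · Σ_k (x_{k,i} - mean_i) · (x_{k,j} - mean_j), divisor n-1 = 4:
  S[X,X] = ((0.8)·(0.8) + (-1.2)·(-1.2) + (-1.2)·(-1.2) + (2.8)·(2.8) + (-1.2)·(-1.2)) / 4 = 12.8/4 = 3.2
  S[X,Y] = ((0.8)·(-2.4) + (-1.2)·(1.6) + (-1.2)·(0.6) + (2.8)·(-1.4) + (-1.2)·(1.6)) / 4 = -10.4/4 = -2.6
  S[Y,Y] = ((-2.4)·(-2.4) + (1.6)·(1.6) + (0.6)·(0.6) + (-1.4)·(-1.4) + (1.6)·(1.6)) / 4 = 13.2/4 = 3.3
  S = [[3.2, -2.6],
 [-2.6, 3.3]].

Step 3 — invert S. det(S) = 3.2·3.3 - (-2.6)² = 3.8.
  S^{-1} = (1/det) · [[d, -b], [-b, a]] = [[0.8684, 0.6842],
 [0.6842, 0.8421]].

Step 4 — quadratic form (x̄ - mu_0)^T · S^{-1} · (x̄ - mu_0):
  S^{-1} · (x̄ - mu_0) = (1.6842, 0.8421),
  (x̄ - mu_0)^T · [...] = (3.2)·(1.6842) + (-1.6)·(0.8421) = 4.0421.

Step 5 — scale by n: T² = 5 · 4.0421 = 20.2105.

T² ≈ 20.2105


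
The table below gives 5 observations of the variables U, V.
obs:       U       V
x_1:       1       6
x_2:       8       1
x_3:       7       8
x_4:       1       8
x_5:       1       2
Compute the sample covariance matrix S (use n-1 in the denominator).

Step 1 — column means:
  mean(U) = (1 + 8 + 7 + 1 + 1) / 5 = 18/5 = 3.6
  mean(V) = (6 + 1 + 8 + 8 + 2) / 5 = 25/5 = 5

Step 2 — sample covariance S[i,j] = (1/(n-1)) · Σ_k (x_{k,i} - mean_i) · (x_{k,j} - mean_j), with n-1 = 4.
  S[U,U] = ((-2.6)·(-2.6) + (4.4)·(4.4) + (3.4)·(3.4) + (-2.6)·(-2.6) + (-2.6)·(-2.6)) / 4 = 51.2/4 = 12.8
  S[U,V] = ((-2.6)·(1) + (4.4)·(-4) + (3.4)·(3) + (-2.6)·(3) + (-2.6)·(-3)) / 4 = -10/4 = -2.5
  S[V,V] = ((1)·(1) + (-4)·(-4) + (3)·(3) + (3)·(3) + (-3)·(-3)) / 4 = 44/4 = 11

S is symmetric (S[j,i] = S[i,j]). Assembling:

S = [[12.8, -2.5],
 [-2.5, 11]]


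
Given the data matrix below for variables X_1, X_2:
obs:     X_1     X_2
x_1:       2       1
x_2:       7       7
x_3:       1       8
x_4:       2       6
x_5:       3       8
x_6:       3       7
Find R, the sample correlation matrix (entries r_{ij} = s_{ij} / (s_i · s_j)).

Step 1 — column means:
  mean(X_1) = (2 + 7 + 1 + 2 + 3 + 3) / 6 = 18/6 = 3
  mean(X_2) = (1 + 7 + 8 + 6 + 8 + 7) / 6 = 37/6 = 6.1667

Step 2 — sample variances and covariances s[i,j] = (1/(n-1)) · Σ_k (x_{k,i} - mean_i) · (x_{k,j} - mean_j), with n-1 = 5:
  s[X_1,X_1] = ((-1)·(-1) + (4)·(4) + (-2)·(-2) + (-1)·(-1) + (0)·(0) + (0)·(0)) / 5 = 22/5 = 4.4
  s[X_1,X_2] = ((-1)·(-5.1667) + (4)·(0.8333) + (-2)·(1.8333) + (-1)·(-0.1667) + (0)·(1.8333) + (0)·(0.8333)) / 5 = 5/5 = 1
  s[X_2,X_2] = ((-5.1667)·(-5.1667) + (0.8333)·(0.8333) + (1.8333)·(1.8333) + (-0.1667)·(-0.1667) + (1.8333)·(1.8333) + (0.8333)·(0.8333)) / 5 = 34.8333/5 = 6.9667
  Sample standard deviations s_i = √(s[i,i]):
  s(X_1) = √(4.4) = 2.0976
  s(X_2) = √(6.9667) = 2.6394

Step 3 — r_{ij} = s_{ij} / (s_i · s_j):
  r[X_1,X_1] = 1 (diagonal).
  r[X_1,X_2] = 1 / (2.0976 · 2.6394) = 1 / 5.5365 = 0.1806
  r[X_2,X_2] = 1 (diagonal).

R is symmetric with unit diagonal. Assembling:

R = [[1, 0.1806],
 [0.1806, 1]]


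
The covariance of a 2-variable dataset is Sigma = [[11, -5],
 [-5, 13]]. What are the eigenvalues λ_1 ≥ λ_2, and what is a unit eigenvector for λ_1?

Step 1 — characteristic polynomial of 2×2 Sigma:
  det(Sigma - λI) = λ² - trace · λ + det = 0.
  trace = 11 + 13 = 24, det = 11·13 - (-5)² = 118.
Step 2 — discriminant:
  Δ = trace² - 4·det = 576 - 472 = 104.
Step 3 — eigenvalues:
  λ = (trace ± √Δ)/2 = (24 ± 10.198)/2,
  λ_1 = 17.099,  λ_2 = 6.901.

Step 4 — unit eigenvector for λ_1: solve (Sigma - λ_1 I)v = 0. First row:
  (11 - 17.099)·v_x + (-5)·v_y = 0, i.e. (-6.099)·v_x + (-5)·v_y = 0,
  so v ∝ (b, λ_1 - a) = (-5, 6.099); multiply by -1 so the first entry is positive: u = (5, -6.099).
  ||u|| = √((5)² + (-6.099)²) = √(62.198) ≈ 7.8866,
  v_1 = u/||u|| ≈ (0.634, -0.7733) (||v_1|| = 1).

λ_1 = 17.099,  λ_2 = 6.901;  v_1 ≈ (0.634, -0.7733)


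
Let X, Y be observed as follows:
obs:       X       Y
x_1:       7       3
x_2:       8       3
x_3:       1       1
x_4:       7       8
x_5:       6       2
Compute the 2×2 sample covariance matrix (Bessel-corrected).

Step 1 — column means:
  mean(X) = (7 + 8 + 1 + 7 + 6) / 5 = 29/5 = 5.8
  mean(Y) = (3 + 3 + 1 + 8 + 2) / 5 = 17/5 = 3.4

Step 2 — sample covariance S[i,j] = (1/(n-1)) · Σ_k (x_{k,i} - mean_i) · (x_{k,j} - mean_j), with n-1 = 4.
  S[X,X] = ((1.2)·(1.2) + (2.2)·(2.2) + (-4.8)·(-4.8) + (1.2)·(1.2) + (0.2)·(0.2)) / 4 = 30.8/4 = 7.7
  S[X,Y] = ((1.2)·(-0.4) + (2.2)·(-0.4) + (-4.8)·(-2.4) + (1.2)·(4.6) + (0.2)·(-1.4)) / 4 = 15.4/4 = 3.85
  S[Y,Y] = ((-0.4)·(-0.4) + (-0.4)·(-0.4) + (-2.4)·(-2.4) + (4.6)·(4.6) + (-1.4)·(-1.4)) / 4 = 29.2/4 = 7.3

S is symmetric (S[j,i] = S[i,j]). Assembling:

S = [[7.7, 3.85],
 [3.85, 7.3]]


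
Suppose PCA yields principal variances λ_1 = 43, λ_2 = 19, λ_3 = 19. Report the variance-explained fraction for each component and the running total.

Step 1 — total variance = trace(Sigma) = Σ λ_i = 43 + 19 + 19 = 81.

Step 2 — fraction explained by component i = λ_i / Σ λ:
  PC1: 43/81 = 0.5309
  PC2: 19/81 = 0.2346
  PC3: 19/81 = 0.2346

Step 3 — cumulative fraction after k components = (λ_1 + ... + λ_k) / Σ λ:
  k = 1: 43/81 = 0.5309
  k = 2: (43 + 19)/81 = 62/81 = 0.7654
  k = 3: (43 + 19 + 19)/81 = 81/81 = 1

Summary (fraction, with percent):

explained: PC1 0.5309 (53.09%), PC2 0.2346 (23.46%), PC3 0.2346 (23.46%);  cumulative: 0.5309, 0.7654, 1


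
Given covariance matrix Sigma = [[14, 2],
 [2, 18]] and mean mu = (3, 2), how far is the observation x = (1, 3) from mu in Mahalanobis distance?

Step 1 — centre the observation: (x - mu) = (-2, 1).

Step 2 — invert Sigma. det(Sigma) = 14·18 - (2)² = 248.
  Sigma^{-1} = (1/det) · [[d, -b], [-b, a]] = [[0.0726, -0.0081],
 [-0.0081, 0.0565]].

Step 3 — form the quadratic (x - mu)^T · Sigma^{-1} · (x - mu):
  Sigma^{-1} · (x - mu) = (-0.1532, 0.0726).
  (x - mu)^T · [Sigma^{-1} · (x - mu)] = (-2)·(-0.1532) + (1)·(0.0726) = 0.379.

Step 4 — take square root: d = √(0.379) ≈ 0.6157.

d(x, mu) = √(0.379) ≈ 0.6157


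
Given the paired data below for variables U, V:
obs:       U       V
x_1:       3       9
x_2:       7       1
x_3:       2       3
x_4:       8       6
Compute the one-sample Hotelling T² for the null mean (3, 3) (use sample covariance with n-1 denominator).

Step 1 — sample mean vector:
  mean(U) = (3 + 7 + 2 + 8) / 4 = 20/4 = 5
  mean(V) = (9 + 1 + 3 + 6) / 4 = 19/4 = 4.75
  x̄ = (5, 4.75),  deviation x̄ - mu_0 = (5, 4.75) - (3, 3) = (2, 1.75).

Step 2 — sample covariance matrix, S[i,j] = (1/(n-1)) · Σ_k (x_{k,i} - mean_i) · (x_{k,j} - mean_j), divisor n-1 = 3:
  S[U,U] = ((-2)·(-2) + (2)·(2) + (-3)·(-3) + (3)·(3)) / 3 = 26/3 = 8.6667
  S[U,V] = ((-2)·(4.25) + (2)·(-3.75) + (-3)·(-1.75) + (3)·(1.25)) / 3 = -7/3 = -2.3333
  S[V,V] = ((4.25)·(4.25) + (-3.75)·(-3.75) + (-1.75)·(-1.75) + (1.25)·(1.25)) / 3 = 36.75/3 = 12.25
  S = [[8.6667, -2.3333],
 [-2.3333, 12.25]].

Step 3 — invert S. det(S) = 8.6667·12.25 - (-2.3333)² = 100.7222.
  S^{-1} = (1/det) · [[d, -b], [-b, a]] = [[0.1216, 0.0232],
 [0.0232, 0.086]].

Step 4 — quadratic form (x̄ - mu_0)^T · S^{-1} · (x̄ - mu_0):
  S^{-1} · (x̄ - mu_0) = (0.2838, 0.1969),
  (x̄ - mu_0)^T · [...] = (2)·(0.2838) + (1.75)·(0.1969) = 0.9122.

Step 5 — scale by n: T² = 4 · 0.9122 = 3.6486.

T² ≈ 3.6486


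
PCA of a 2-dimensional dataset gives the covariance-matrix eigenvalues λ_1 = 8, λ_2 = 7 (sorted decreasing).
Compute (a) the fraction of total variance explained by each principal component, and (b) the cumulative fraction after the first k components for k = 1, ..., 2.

Step 1 — total variance = trace(Sigma) = Σ λ_i = 8 + 7 = 15.

Step 2 — fraction explained by component i = λ_i / Σ λ:
  PC1: 8/15 = 0.5333
  PC2: 7/15 = 0.4667

Step 3 — cumulative fraction after k components = (λ_1 + ... + λ_k) / Σ λ:
  k = 1: 8/15 = 0.5333
  k = 2: (8 + 7)/15 = 15/15 = 1

Summary (fraction, with percent):

explained: PC1 0.5333 (53.33%), PC2 0.4667 (46.67%);  cumulative: 0.5333, 1


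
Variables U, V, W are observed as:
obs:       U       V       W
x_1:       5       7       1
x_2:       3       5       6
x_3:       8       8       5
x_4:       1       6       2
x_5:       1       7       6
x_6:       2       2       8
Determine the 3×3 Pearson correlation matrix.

Step 1 — column means:
  mean(U) = (5 + 3 + 8 + 1 + 1 + 2) / 6 = 20/6 = 3.3333
  mean(V) = (7 + 5 + 8 + 6 + 7 + 2) / 6 = 35/6 = 5.8333
  mean(W) = (1 + 6 + 5 + 2 + 6 + 8) / 6 = 28/6 = 4.6667

Step 2 — sample variances and covariances s[i,j] = (1/(n-1)) · Σ_k (x_{k,i} - mean_i) · (x_{k,j} - mean_j), with n-1 = 5:
  s[U,U] = ((1.6667)·(1.6667) + (-0.3333)·(-0.3333) + (4.6667)·(4.6667) + (-2.3333)·(-2.3333) + (-2.3333)·(-2.3333) + (-1.3333)·(-1.3333)) / 5 = 37.3333/5 = 7.4667
  s[U,V] = ((1.6667)·(1.1667) + (-0.3333)·(-0.8333) + (4.6667)·(2.1667) + (-2.3333)·(0.1667) + (-2.3333)·(1.1667) + (-1.3333)·(-3.8333)) / 5 = 14.3333/5 = 2.8667
  s[U,W] = ((1.6667)·(-3.6667) + (-0.3333)·(1.3333) + (4.6667)·(0.3333) + (-2.3333)·(-2.6667) + (-2.3333)·(1.3333) + (-1.3333)·(3.3333)) / 5 = -6.3333/5 = -1.2667
  s[V,V] = ((1.1667)·(1.1667) + (-0.8333)·(-0.8333) + (2.1667)·(2.1667) + (0.1667)·(0.1667) + (1.1667)·(1.1667) + (-3.8333)·(-3.8333)) / 5 = 22.8333/5 = 4.5667
  s[V,W] = ((1.1667)·(-3.6667) + (-0.8333)·(1.3333) + (2.1667)·(0.3333) + (0.1667)·(-2.6667) + (1.1667)·(1.3333) + (-3.8333)·(3.3333)) / 5 = -16.3333/5 = -3.2667
  s[W,W] = ((-3.6667)·(-3.6667) + (1.3333)·(1.3333) + (0.3333)·(0.3333) + (-2.6667)·(-2.6667) + (1.3333)·(1.3333) + (3.3333)·(3.3333)) / 5 = 35.3333/5 = 7.0667
  Sample standard deviations s_i = √(s[i,i]):
  s(U) = √(7.4667) = 2.7325
  s(V) = √(4.5667) = 2.137
  s(W) = √(7.0667) = 2.6583

Step 3 — r_{ij} = s_{ij} / (s_i · s_j):
  r[U,U] = 1 (diagonal).
  r[U,V] = 2.8667 / (2.7325 · 2.137) = 2.8667 / 5.8393 = 0.4909
  r[U,W] = -1.2667 / (2.7325 · 2.6583) = -1.2667 / 7.2639 = -0.1744
  r[V,V] = 1 (diagonal).
  r[V,W] = -3.2667 / (2.137 · 2.6583) = -3.2667 / 5.6808 = -0.575
  r[W,W] = 1 (diagonal).

R is symmetric with unit diagonal. Assembling:

R = [[1, 0.4909, -0.1744],
 [0.4909, 1, -0.575],
 [-0.1744, -0.575, 1]]


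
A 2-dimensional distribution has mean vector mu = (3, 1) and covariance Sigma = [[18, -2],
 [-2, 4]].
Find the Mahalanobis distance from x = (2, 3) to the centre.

Step 1 — centre the observation: (x - mu) = (-1, 2).

Step 2 — invert Sigma. det(Sigma) = 18·4 - (-2)² = 68.
  Sigma^{-1} = (1/det) · [[d, -b], [-b, a]] = [[0.0588, 0.0294],
 [0.0294, 0.2647]].

Step 3 — form the quadratic (x - mu)^T · Sigma^{-1} · (x - mu):
  Sigma^{-1} · (x - mu) = (0, 0.5).
  (x - mu)^T · [Sigma^{-1} · (x - mu)] = (-1)·(0) + (2)·(0.5) = 1.

Step 4 — take square root: d = √(1) ≈ 1.

d(x, mu) = √(1) ≈ 1


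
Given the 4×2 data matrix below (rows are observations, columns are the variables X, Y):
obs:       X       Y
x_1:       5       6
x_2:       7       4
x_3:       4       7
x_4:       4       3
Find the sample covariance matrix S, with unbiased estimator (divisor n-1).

Step 1 — column means:
  mean(X) = (5 + 7 + 4 + 4) / 4 = 20/4 = 5
  mean(Y) = (6 + 4 + 7 + 3) / 4 = 20/4 = 5

Step 2 — sample covariance S[i,j] = (1/(n-1)) · Σ_k (x_{k,i} - mean_i) · (x_{k,j} - mean_j), with n-1 = 3.
  S[X,X] = ((0)·(0) + (2)·(2) + (-1)·(-1) + (-1)·(-1)) / 3 = 6/3 = 2
  S[X,Y] = ((0)·(1) + (2)·(-1) + (-1)·(2) + (-1)·(-2)) / 3 = -2/3 = -0.6667
  S[Y,Y] = ((1)·(1) + (-1)·(-1) + (2)·(2) + (-2)·(-2)) / 3 = 10/3 = 3.3333

S is symmetric (S[j,i] = S[i,j]). Assembling:

S = [[2, -0.6667],
 [-0.6667, 3.3333]]


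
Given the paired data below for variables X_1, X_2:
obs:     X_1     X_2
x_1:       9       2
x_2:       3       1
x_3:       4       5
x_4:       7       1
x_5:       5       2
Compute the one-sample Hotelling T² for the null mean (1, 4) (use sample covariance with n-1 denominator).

Step 1 — sample mean vector:
  mean(X_1) = (9 + 3 + 4 + 7 + 5) / 5 = 28/5 = 5.6
  mean(X_2) = (2 + 1 + 5 + 1 + 2) / 5 = 11/5 = 2.2
  x̄ = (5.6, 2.2),  deviation x̄ - mu_0 = (5.6, 2.2) - (1, 4) = (4.6, -1.8).

Step 2 — sample covariance matrix, S[i,j] = (1/(n-1)) · Σ_k (x_{k,i} - mean_i) · (x_{k,j} - mean_j), divisor n-1 = 4:
  S[X_1,X_1] = ((3.4)·(3.4) + (-2.6)·(-2.6) + (-1.6)·(-1.6) + (1.4)·(1.4) + (-0.6)·(-0.6)) / 4 = 23.2/4 = 5.8
  S[X_1,X_2] = ((3.4)·(-0.2) + (-2.6)·(-1.2) + (-1.6)·(2.8) + (1.4)·(-1.2) + (-0.6)·(-0.2)) / 4 = -3.6/4 = -0.9
  S[X_2,X_2] = ((-0.2)·(-0.2) + (-1.2)·(-1.2) + (2.8)·(2.8) + (-1.2)·(-1.2) + (-0.2)·(-0.2)) / 4 = 10.8/4 = 2.7
  S = [[5.8, -0.9],
 [-0.9, 2.7]].

Step 3 — invert S. det(S) = 5.8·2.7 - (-0.9)² = 14.85.
  S^{-1} = (1/det) · [[d, -b], [-b, a]] = [[0.1818, 0.0606],
 [0.0606, 0.3906]].

Step 4 — quadratic form (x̄ - mu_0)^T · S^{-1} · (x̄ - mu_0):
  S^{-1} · (x̄ - mu_0) = (0.7273, -0.4242),
  (x̄ - mu_0)^T · [...] = (4.6)·(0.7273) + (-1.8)·(-0.4242) = 4.1091.

Step 5 — scale by n: T² = 5 · 4.1091 = 20.5455.

T² ≈ 20.5455


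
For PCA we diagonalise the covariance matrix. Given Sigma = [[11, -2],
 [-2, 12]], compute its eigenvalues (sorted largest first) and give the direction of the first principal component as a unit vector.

Step 1 — characteristic polynomial of 2×2 Sigma:
  det(Sigma - λI) = λ² - trace · λ + det = 0.
  trace = 11 + 12 = 23, det = 11·12 - (-2)² = 128.
Step 2 — discriminant:
  Δ = trace² - 4·det = 529 - 512 = 17.
Step 3 — eigenvalues:
  λ = (trace ± √Δ)/2 = (23 ± 4.1231)/2,
  λ_1 = 13.5616,  λ_2 = 9.4384.

Step 4 — unit eigenvector for λ_1: solve (Sigma - λ_1 I)v = 0. First row:
  (11 - 13.5616)·v_x + (-2)·v_y = 0, i.e. (-2.5616)·v_x + (-2)·v_y = 0,
  so v ∝ (b, λ_1 - a) = (-2, 2.5616); multiply by -1 so the first entry is positive: u = (2, -2.5616).
  ||u|| = √((2)² + (-2.5616)²) = √(10.5616) ≈ 3.2499,
  v_1 = u/||u|| ≈ (0.6154, -0.7882) (||v_1|| = 1).

λ_1 = 13.5616,  λ_2 = 9.4384;  v_1 ≈ (0.6154, -0.7882)


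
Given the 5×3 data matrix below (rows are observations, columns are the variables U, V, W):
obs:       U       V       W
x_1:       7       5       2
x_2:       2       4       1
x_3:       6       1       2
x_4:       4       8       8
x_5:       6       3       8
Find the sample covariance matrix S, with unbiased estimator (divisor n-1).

Step 1 — column means:
  mean(U) = (7 + 2 + 6 + 4 + 6) / 5 = 25/5 = 5
  mean(V) = (5 + 4 + 1 + 8 + 3) / 5 = 21/5 = 4.2
  mean(W) = (2 + 1 + 2 + 8 + 8) / 5 = 21/5 = 4.2

Step 2 — sample covariance S[i,j] = (1/(n-1)) · Σ_k (x_{k,i} - mean_i) · (x_{k,j} - mean_j), with n-1 = 4.
  S[U,U] = ((2)·(2) + (-3)·(-3) + (1)·(1) + (-1)·(-1) + (1)·(1)) / 4 = 16/4 = 4
  S[U,V] = ((2)·(0.8) + (-3)·(-0.2) + (1)·(-3.2) + (-1)·(3.8) + (1)·(-1.2)) / 4 = -6/4 = -1.5
  S[U,W] = ((2)·(-2.2) + (-3)·(-3.2) + (1)·(-2.2) + (-1)·(3.8) + (1)·(3.8)) / 4 = 3/4 = 0.75
  S[V,V] = ((0.8)·(0.8) + (-0.2)·(-0.2) + (-3.2)·(-3.2) + (3.8)·(3.8) + (-1.2)·(-1.2)) / 4 = 26.8/4 = 6.7
  S[V,W] = ((0.8)·(-2.2) + (-0.2)·(-3.2) + (-3.2)·(-2.2) + (3.8)·(3.8) + (-1.2)·(3.8)) / 4 = 15.8/4 = 3.95
  S[W,W] = ((-2.2)·(-2.2) + (-3.2)·(-3.2) + (-2.2)·(-2.2) + (3.8)·(3.8) + (3.8)·(3.8)) / 4 = 48.8/4 = 12.2

S is symmetric (S[j,i] = S[i,j]). Assembling:

S = [[4, -1.5, 0.75],
 [-1.5, 6.7, 3.95],
 [0.75, 3.95, 12.2]]
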